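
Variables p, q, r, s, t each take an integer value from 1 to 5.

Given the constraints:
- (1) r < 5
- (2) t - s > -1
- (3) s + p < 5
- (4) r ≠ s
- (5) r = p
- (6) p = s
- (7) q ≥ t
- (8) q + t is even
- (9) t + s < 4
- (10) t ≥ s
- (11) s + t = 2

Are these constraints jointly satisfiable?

From constraints 5 and 6, r = p = s, so r = s. But constraint 4 says r ≠ s. Contradiction.

Unsatisfiable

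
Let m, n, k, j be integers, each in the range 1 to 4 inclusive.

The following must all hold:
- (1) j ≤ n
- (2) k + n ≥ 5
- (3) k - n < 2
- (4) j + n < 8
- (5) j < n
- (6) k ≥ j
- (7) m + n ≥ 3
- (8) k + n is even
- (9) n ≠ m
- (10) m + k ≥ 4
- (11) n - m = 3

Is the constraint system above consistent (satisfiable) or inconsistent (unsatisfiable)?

Satisfiable

The assignment m = 1, n = 4, k = 4, j = 1 works:
  constraint 2 holds since k + n = 8.
  constraint 3 holds since k - n = 0.
The rest check out directly.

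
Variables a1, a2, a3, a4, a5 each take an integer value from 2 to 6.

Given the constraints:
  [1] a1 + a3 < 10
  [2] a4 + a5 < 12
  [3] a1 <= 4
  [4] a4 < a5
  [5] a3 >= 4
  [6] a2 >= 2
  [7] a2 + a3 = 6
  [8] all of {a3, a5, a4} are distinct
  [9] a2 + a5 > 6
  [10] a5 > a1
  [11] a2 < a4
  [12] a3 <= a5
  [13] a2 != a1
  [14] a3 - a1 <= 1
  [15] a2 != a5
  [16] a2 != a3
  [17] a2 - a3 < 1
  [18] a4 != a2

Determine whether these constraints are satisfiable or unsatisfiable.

Take a1 = 3, a2 = 2, a3 = 4, a4 = 3, a5 = 6. Then constraint 1: a1 + a3 = 7; constraint 2: a4 + a5 = 9, and every other listed constraint is also met.

Satisfiable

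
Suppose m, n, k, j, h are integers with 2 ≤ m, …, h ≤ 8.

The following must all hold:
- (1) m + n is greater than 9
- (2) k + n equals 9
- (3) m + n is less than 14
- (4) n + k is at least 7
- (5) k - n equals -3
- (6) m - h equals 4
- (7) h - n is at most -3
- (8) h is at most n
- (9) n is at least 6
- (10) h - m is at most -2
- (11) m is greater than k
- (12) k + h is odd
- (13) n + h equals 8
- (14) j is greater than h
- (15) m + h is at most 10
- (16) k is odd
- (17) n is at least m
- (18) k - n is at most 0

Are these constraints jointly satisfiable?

Take m = 6, n = 6, k = 3, j = 4, h = 2. Then constraint 1: m + n = 12; constraint 2: k + n = 9; constraint 3: m + n = 12, and every other listed constraint is also met.

Satisfiable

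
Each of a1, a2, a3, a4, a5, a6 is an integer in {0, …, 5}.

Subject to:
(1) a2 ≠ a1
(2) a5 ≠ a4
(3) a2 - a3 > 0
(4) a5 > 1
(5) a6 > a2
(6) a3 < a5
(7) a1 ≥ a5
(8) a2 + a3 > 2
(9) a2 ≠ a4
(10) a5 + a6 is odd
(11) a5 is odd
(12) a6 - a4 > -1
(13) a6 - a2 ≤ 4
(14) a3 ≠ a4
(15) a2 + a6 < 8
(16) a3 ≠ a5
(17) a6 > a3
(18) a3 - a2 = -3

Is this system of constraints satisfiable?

Satisfiable

The assignment a1 = 4, a2 = 3, a3 = 0, a4 = 4, a5 = 3, a6 = 4 works:
  constraint 3 holds since a2 - a3 = 3.
  constraint 8 holds since a2 + a3 = 3.
  constraint 12 holds since a6 - a4 = 0.
The rest check out directly.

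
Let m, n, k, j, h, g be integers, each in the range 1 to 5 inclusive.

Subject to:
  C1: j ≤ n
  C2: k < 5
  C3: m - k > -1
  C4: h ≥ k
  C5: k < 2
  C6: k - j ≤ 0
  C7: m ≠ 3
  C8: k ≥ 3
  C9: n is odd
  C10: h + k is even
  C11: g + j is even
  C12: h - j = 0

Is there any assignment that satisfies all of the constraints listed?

Unsatisfiable

From constraint 8: k ≥ 3. From constraint 5: k ≤ 1. But 1 < 3, so no value of k works.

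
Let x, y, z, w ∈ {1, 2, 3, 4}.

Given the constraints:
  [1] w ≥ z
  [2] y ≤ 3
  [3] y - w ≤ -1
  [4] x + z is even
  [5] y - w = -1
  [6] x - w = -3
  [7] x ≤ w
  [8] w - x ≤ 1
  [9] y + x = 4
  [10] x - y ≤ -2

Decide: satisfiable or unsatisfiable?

Unsatisfiable

Constraints 3, 8, and 10 give y − x ≥ 2, x − w ≥ -1, w − y ≥ 1.
Adding all 3 inequalities: the left sides telescope to 0, and the right sides sum to 2 + (-1) + 1 = 2. So 0 ≥ 2, which is false.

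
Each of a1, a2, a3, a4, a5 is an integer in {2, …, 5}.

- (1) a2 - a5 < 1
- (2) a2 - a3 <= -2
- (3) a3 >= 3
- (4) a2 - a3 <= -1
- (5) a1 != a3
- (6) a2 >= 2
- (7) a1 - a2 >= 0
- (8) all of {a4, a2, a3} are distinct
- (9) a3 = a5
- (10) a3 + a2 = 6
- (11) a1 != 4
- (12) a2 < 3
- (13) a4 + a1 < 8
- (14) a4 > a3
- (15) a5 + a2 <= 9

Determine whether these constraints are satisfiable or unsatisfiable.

Try a1 = 2, a2 = 2, a3 = 4, a4 = 5, a5 = 4.
Check constraint 1: a2 - a5 = -2; constraint 2: a2 - a3 = -2; constraint 4: a2 - a3 = -2. The remaining constraints are straightforward to verify.

Satisfiable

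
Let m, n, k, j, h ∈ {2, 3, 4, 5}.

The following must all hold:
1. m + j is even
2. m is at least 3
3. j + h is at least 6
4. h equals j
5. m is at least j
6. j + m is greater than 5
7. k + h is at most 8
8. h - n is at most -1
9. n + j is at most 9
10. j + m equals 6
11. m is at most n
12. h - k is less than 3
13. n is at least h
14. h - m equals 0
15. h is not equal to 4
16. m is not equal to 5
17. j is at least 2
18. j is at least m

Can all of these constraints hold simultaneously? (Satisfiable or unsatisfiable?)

Setting (m, n, k, j, h) = (3, 5, 3, 3, 3) satisfies everything: constraint 3: j + h = 6; constraint 6: j + m = 6; constraint 7: k + h = 6, and the others follow.

Satisfiable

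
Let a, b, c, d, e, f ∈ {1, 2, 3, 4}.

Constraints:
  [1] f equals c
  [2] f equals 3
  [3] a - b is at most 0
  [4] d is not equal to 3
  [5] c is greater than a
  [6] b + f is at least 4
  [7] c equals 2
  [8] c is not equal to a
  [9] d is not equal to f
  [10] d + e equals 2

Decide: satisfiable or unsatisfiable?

Constraint 2 fixes f = 3 and constraint 7 fixes c = 2, but constraint 1 requires f = c. Since 3 ≠ 2, contradiction.

Unsatisfiable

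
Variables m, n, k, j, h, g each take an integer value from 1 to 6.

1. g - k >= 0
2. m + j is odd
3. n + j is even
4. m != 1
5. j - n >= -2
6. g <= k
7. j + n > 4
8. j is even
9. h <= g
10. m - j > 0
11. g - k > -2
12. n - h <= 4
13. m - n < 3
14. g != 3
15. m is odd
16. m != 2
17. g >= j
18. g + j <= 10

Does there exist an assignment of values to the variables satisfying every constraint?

Satisfiable

One satisfying assignment is m = 5, n = 4, k = 5, j = 2, h = 1, g = 5.
For the less obvious constraints — constraint 1: g - k = 0; constraint 5: j - n = -2 — and the others hold by inspection.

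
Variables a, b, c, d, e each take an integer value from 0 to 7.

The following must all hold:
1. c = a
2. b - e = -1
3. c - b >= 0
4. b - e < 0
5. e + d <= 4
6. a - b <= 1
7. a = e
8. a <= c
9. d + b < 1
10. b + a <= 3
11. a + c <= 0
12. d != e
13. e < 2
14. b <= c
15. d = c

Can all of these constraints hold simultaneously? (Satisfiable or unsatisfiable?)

From constraints 1, 7, and 15, d = c = a = e, so d = e. But constraint 12 says d ≠ e. Contradiction.

Unsatisfiable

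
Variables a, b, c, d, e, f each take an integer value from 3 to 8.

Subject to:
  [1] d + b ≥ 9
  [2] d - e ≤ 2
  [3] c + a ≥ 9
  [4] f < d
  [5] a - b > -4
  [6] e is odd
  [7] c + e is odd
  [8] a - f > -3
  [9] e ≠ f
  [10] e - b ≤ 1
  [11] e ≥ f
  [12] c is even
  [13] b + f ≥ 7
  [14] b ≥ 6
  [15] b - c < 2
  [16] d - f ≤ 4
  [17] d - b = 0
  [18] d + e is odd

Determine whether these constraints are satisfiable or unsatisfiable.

The assignment a = 3, b = 6, c = 6, d = 6, e = 5, f = 3 works:
  constraint 1 holds since d + b = 12.
  constraint 2 holds since d - e = 1.
The rest check out directly.

Satisfiable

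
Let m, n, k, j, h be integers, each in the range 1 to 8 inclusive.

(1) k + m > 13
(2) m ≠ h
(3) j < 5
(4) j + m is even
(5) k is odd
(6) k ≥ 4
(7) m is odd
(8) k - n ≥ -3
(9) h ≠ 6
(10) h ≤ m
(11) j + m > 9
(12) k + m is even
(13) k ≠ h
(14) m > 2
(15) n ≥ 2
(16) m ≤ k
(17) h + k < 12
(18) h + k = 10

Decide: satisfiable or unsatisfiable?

Setting (m, n, k, j, h) = (7, 7, 7, 3, 3) satisfies everything: constraint 1: k + m = 14; constraint 8: k - n = 0; constraint 11: j + m = 10, and the others follow.

Satisfiable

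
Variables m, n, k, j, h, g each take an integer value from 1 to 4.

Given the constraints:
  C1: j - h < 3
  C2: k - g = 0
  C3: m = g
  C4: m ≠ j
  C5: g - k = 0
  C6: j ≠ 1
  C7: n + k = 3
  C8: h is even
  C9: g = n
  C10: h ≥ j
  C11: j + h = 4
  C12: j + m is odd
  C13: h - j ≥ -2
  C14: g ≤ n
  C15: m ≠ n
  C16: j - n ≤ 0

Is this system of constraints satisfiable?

From constraints 3 and 9, m = g = n, so m = n. But constraint 15 says m ≠ n. Contradiction.

Unsatisfiable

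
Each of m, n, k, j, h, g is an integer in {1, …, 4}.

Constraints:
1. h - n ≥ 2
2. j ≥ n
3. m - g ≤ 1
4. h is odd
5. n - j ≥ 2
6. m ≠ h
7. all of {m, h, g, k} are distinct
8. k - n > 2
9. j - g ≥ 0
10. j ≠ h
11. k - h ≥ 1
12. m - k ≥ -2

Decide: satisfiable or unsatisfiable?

Constraints 1, 3, 5, 9, 11, and 12 give m − k ≥ -2, k − h ≥ 1, h − n ≥ 2, n − j ≥ 2, j − g ≥ 0, g − m ≥ -1.
Adding all 6 inequalities: the left sides telescope to 0, and the right sides sum to (-2) + 1 + 2 + 2 + 0 + (-1) = 2. So 0 ≥ 2, which is false.

Unsatisfiable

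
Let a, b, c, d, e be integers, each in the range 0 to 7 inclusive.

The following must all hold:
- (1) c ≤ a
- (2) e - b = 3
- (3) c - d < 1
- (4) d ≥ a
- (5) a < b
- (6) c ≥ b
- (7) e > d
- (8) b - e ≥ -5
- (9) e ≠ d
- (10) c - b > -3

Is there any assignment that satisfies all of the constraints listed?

Constraints 1, 5, and 6 give b ≤ c, c ≤ a, a < b. Chaining: b ≤ c ≤ a < b, which forces b < b — impossible.

Unsatisfiable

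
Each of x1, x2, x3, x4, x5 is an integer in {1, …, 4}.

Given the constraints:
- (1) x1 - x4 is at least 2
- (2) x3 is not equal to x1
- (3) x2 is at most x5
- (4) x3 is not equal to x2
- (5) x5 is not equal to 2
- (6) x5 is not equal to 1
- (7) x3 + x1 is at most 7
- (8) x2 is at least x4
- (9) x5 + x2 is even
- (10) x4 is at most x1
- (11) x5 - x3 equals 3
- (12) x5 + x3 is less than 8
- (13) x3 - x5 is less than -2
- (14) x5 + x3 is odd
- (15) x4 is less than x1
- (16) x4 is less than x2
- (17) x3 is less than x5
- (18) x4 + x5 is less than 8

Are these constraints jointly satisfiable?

One satisfying assignment is x1 = 4, x2 = 4, x3 = 1, x4 = 1, x5 = 4.
For the less obvious constraints — constraint 1: x1 - x4 = 3; constraint 7: x3 + x1 = 5 — and the others hold by inspection.

Satisfiable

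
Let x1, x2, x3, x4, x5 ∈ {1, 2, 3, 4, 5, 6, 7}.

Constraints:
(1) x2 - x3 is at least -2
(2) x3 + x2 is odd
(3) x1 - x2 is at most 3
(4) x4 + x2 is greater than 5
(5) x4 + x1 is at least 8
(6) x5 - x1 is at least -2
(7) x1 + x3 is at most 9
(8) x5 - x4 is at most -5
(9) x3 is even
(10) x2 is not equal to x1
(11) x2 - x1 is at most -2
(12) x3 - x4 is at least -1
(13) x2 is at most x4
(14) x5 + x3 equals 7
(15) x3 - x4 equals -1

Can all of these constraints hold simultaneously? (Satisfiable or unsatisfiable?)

Constraints 1, 6, 8, 11, and 12 give x3 − x4 ≥ -1, x4 − x5 ≥ 5, x5 − x1 ≥ -2, x1 − x2 ≥ 2, x2 − x3 ≥ -2.
Adding all 5 inequalities: the left sides telescope to 0, and the right sides sum to (-1) + 5 + (-2) + 2 + (-2) = 2. So 0 ≥ 2, which is false.

Unsatisfiable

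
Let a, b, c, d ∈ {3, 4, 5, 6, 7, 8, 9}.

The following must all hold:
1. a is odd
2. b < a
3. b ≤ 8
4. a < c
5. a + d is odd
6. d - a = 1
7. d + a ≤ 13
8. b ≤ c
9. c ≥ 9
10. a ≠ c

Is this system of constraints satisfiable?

Satisfiable

The assignment a = 5, b = 4, c = 9, d = 6 works:
  constraint 1 holds since a = 5 is odd.
  constraint 6 holds since d - a = 1.
  constraint 7 holds since d + a = 11.
The rest check out directly.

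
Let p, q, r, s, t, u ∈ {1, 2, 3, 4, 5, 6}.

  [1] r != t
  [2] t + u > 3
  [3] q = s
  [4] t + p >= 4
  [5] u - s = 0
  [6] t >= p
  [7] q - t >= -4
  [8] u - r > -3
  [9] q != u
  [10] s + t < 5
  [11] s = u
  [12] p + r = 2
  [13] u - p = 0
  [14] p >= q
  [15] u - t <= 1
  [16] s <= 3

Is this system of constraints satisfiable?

From constraints 3 and 11, q = s = u, so q = u. But constraint 9 says q ≠ u. Contradiction.

Unsatisfiable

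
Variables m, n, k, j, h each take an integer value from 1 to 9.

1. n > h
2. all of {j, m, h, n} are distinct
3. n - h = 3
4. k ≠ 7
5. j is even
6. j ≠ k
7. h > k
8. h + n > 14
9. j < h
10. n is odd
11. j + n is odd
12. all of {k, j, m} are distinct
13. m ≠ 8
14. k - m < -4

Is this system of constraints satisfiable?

Satisfiable

Try m = 7, n = 9, k = 1, j = 2, h = 6.
Check constraint 3: n - h = 3; constraint 8: h + n = 15. The remaining constraints are straightforward to verify.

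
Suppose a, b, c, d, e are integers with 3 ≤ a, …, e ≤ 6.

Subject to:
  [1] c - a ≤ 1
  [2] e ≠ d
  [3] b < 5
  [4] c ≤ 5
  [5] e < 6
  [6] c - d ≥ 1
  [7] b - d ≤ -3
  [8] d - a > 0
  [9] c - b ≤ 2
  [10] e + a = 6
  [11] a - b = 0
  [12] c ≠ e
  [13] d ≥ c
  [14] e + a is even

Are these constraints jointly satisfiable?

Unsatisfiable

Constraints 6, 7, and 9 give b − c ≥ -2, c − d ≥ 1, d − b ≥ 3.
Adding all 3 inequalities: the left sides telescope to 0, and the right sides sum to (-2) + 1 + 3 = 2. So 0 ≥ 2, which is false.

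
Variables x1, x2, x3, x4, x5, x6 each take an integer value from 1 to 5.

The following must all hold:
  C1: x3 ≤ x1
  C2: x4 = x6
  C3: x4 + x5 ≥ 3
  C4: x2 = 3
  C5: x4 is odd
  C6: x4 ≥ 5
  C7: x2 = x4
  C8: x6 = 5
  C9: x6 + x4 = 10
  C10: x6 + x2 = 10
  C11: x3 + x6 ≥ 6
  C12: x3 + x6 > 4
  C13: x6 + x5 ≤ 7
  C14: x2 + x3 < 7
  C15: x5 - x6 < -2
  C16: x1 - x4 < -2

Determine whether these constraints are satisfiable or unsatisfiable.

Unsatisfiable

Constraint 4 fixes x2 = 3 and constraint 8 fixes x6 = 5. Constraints 2 and 7 give x2 = x4 = x6, so x2 = x6. But 3 ≠ 5 — contradiction.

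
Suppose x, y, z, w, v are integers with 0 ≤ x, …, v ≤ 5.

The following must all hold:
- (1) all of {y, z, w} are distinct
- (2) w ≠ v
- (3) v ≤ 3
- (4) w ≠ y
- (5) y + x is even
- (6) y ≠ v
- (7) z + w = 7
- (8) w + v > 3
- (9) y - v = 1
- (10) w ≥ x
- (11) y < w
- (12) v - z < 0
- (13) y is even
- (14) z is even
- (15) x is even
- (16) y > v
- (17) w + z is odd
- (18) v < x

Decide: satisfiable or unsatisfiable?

Take x = 2, y = 2, z = 4, w = 3, v = 1. Then constraint 7: z + w = 7; constraint 8: w + v = 4, and every other listed constraint is also met.

Satisfiable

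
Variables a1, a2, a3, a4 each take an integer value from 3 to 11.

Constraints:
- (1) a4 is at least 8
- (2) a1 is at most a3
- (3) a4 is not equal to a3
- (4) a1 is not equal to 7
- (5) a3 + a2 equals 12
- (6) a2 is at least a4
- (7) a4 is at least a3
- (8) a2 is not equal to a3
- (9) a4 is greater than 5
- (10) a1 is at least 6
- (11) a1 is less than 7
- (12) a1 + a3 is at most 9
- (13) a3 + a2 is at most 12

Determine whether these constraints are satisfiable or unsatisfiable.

Unsatisfiable

From constraints 2 and 10: a3 ≥ a1 ≥ 6. From constraints 1 and 6: a2 ≥ a4 ≥ 8. Hence a3 + a2 ≥ 14. But constraint 5 requires a3 + a2 = 12, and 12 < 14. Contradiction.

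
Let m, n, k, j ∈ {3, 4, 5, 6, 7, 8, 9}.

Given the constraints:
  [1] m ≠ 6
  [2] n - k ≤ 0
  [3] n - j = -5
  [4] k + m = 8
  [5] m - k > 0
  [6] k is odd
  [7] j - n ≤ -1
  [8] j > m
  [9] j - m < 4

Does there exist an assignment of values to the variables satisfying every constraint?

Unsatisfiable

Constraints 2, 5, 7, and 8 give n ≤ k, k < m, m < j, j < n. Chaining: n ≤ k < m < j < n, which forces n < n — impossible.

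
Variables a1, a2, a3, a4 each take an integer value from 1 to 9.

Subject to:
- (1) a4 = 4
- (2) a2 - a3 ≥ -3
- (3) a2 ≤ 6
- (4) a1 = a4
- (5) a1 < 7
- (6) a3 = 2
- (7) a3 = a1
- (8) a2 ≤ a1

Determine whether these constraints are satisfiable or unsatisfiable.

Constraint 6 fixes a3 = 2 and constraint 1 fixes a4 = 4. Constraints 4 and 7 give a3 = a1 = a4, so a3 = a4. But 2 ≠ 4 — contradiction.

Unsatisfiable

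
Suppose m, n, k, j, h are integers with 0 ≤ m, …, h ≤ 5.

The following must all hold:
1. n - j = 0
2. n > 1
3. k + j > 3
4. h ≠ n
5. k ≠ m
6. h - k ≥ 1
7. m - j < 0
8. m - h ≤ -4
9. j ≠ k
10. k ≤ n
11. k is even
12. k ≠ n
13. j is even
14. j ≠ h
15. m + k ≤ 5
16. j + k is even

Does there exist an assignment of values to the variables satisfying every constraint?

The assignment m = 1, n = 4, k = 2, j = 4, h = 5 works:
  constraint 1 holds since n - j = 0.
  constraint 3 holds since k + j = 6.
The rest check out directly.

Satisfiable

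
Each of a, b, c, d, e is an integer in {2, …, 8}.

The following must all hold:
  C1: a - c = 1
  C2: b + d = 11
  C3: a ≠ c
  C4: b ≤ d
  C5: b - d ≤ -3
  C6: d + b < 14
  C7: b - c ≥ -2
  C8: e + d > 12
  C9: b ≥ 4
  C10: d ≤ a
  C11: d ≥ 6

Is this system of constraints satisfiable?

Satisfiable

Try a = 7, b = 4, c = 6, d = 7, e = 6.
Check constraint 1: a - c = 1; constraint 2: b + d = 11. The remaining constraints are straightforward to verify.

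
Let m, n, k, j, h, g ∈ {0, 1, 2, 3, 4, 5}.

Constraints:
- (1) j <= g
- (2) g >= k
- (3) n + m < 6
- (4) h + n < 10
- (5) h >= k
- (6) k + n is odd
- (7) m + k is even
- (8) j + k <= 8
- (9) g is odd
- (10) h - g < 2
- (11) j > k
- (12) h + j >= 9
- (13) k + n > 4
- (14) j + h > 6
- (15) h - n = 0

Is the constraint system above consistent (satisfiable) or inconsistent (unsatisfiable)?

Satisfiable

Try m = 1, n = 4, k = 3, j = 5, h = 4, g = 5.
Check constraint 3: n + m = 5; constraint 4: h + n = 8. The remaining constraints are straightforward to verify.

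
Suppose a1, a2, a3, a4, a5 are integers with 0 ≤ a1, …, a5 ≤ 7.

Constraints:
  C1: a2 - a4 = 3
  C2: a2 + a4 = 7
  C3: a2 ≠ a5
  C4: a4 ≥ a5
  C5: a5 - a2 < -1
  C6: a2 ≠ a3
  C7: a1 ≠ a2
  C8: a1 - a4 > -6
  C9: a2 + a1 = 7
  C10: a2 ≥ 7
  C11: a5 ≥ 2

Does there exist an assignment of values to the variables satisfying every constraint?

From constraint 10: a2 ≥ 7. From constraints 4 and 11: a4 ≥ a5 ≥ 2. Hence a2 + a4 ≥ 9. But constraint 2 requires a2 + a4 = 7, and 7 < 9. Contradiction.

Unsatisfiable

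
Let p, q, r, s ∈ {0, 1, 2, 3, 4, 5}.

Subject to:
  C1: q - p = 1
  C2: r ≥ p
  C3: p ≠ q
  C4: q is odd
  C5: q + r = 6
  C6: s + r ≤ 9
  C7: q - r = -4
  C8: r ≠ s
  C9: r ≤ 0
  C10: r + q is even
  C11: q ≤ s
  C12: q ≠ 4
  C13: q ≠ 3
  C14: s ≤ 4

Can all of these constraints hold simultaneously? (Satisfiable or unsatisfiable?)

Unsatisfiable

From constraints 11 and 14: q ≤ s ≤ 4. From constraint 9: r ≤ 0. Hence q + r ≤ 4. But constraint 5 requires q + r = 6, and 6 > 4. Contradiction.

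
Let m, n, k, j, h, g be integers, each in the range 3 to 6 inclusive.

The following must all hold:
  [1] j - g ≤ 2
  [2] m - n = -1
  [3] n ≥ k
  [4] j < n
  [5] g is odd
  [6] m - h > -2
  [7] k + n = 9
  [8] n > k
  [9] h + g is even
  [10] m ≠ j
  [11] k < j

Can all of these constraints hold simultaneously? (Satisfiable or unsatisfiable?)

Satisfiable

One satisfying assignment is m = 5, n = 6, k = 3, j = 4, h = 5, g = 5.
For the less obvious constraints — constraint 1: j - g = -1; constraint 2: m - n = -1; constraint 6: m - h = 0 — and the others hold by inspection.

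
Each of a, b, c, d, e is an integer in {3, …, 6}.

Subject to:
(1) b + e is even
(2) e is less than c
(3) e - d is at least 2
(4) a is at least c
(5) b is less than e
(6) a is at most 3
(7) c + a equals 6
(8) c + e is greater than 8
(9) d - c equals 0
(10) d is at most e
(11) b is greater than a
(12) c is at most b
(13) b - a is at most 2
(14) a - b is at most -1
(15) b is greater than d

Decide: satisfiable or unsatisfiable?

Constraints 2, 4, 5, and 11 give c ≤ a, a < b, b < e, e < c. Chaining: c ≤ a < b < e < c, which forces c < c — impossible.

Unsatisfiable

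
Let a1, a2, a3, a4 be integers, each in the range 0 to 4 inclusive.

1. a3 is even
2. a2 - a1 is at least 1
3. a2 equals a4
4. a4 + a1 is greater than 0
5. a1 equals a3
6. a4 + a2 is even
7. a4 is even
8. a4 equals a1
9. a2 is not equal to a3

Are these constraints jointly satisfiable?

Unsatisfiable

From constraints 3, 5, and 8, a2 = a4 = a1 = a3, so a2 = a3. But constraint 9 says a2 ≠ a3. Contradiction.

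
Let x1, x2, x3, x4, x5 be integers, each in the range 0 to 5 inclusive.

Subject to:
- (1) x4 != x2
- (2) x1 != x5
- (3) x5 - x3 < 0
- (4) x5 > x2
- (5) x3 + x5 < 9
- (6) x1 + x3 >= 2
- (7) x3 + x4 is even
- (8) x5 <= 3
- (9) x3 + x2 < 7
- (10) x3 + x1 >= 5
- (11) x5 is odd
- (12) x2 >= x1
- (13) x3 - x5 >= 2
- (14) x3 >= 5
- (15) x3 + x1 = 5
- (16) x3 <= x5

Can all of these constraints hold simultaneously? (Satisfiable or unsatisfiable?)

From constraints 14 and 16: x5 ≥ x3 and x3 ≥ 5, so x5 ≥ 5. From constraint 8: x5 ≤ 3. But 3 < 5, so no value of x5 works.

Unsatisfiable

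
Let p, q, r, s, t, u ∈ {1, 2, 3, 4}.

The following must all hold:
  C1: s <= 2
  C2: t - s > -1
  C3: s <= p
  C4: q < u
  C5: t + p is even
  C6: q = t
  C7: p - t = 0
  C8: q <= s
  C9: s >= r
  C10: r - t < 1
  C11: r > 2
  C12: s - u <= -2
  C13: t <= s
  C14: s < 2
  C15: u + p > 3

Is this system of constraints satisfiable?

Unsatisfiable

From constraint 11: r ≥ 3. From constraints 1 and 9: r ≤ s and s ≤ 2, so r ≤ 2. But 2 < 3, so no value of r works.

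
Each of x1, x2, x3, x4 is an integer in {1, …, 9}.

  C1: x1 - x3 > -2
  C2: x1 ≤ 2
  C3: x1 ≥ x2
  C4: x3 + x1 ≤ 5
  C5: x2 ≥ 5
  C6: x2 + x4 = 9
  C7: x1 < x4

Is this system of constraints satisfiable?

From constraints 3 and 5: x1 ≥ x2 and x2 ≥ 5, so x1 ≥ 5. From constraint 2: x1 ≤ 2. But 2 < 5, so no value of x1 works.

Unsatisfiable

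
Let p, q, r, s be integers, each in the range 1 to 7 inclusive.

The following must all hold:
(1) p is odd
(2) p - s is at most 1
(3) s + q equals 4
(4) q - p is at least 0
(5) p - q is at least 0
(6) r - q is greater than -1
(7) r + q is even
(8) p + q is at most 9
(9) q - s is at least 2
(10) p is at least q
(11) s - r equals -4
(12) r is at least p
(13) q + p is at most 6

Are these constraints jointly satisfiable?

Unsatisfiable

Constraints 2, 5, and 9 give s − p ≥ -1, p − q ≥ 0, q − s ≥ 2.
Adding all 3 inequalities: the left sides telescope to 0, and the right sides sum to (-1) + 0 + 2 = 1. So 0 ≥ 1, which is false.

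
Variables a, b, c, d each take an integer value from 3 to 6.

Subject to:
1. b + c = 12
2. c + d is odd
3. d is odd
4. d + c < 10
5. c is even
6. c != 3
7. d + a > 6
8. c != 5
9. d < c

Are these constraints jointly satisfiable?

Satisfiable

Take a = 5, b = 6, c = 6, d = 3. Then constraint 1: b + c = 12; constraint 4: d + c = 9; constraint 7: d + a = 8, and every other listed constraint is also met.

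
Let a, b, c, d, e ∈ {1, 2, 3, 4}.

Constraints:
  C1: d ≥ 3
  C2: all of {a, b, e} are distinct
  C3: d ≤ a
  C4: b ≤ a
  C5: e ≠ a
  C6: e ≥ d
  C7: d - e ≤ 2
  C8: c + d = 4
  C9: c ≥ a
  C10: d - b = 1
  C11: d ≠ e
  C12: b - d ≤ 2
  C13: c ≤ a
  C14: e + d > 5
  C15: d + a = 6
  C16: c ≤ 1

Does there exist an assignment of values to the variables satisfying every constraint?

From constraints 1 and 3: a ≥ d and d ≥ 3, so a ≥ 3. From constraints 9 and 16: a ≤ c and c ≤ 1, so a ≤ 1. But 1 < 3, so no value of a works.

Unsatisfiable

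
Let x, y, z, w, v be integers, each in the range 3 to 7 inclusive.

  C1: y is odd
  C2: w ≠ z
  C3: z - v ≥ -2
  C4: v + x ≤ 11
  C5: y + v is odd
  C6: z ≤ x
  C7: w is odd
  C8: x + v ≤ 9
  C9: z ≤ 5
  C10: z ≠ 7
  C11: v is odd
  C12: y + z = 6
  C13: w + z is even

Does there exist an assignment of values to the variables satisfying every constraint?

Constraint 1 makes y odd and constraint 11 makes v odd, so y + v must be even. Constraint 5 says y + v is odd — contradiction.

Unsatisfiable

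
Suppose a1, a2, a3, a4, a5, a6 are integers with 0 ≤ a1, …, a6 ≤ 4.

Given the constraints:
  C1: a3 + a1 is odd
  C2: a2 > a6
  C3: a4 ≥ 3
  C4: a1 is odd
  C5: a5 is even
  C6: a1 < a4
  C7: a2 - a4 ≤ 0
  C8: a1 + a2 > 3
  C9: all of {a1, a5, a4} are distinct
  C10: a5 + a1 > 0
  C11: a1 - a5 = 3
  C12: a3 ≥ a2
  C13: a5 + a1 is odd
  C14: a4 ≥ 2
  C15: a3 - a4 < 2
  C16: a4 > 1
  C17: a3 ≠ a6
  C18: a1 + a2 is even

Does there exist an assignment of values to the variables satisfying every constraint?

Satisfiable

One satisfying assignment is a1 = 3, a2 = 3, a3 = 4, a4 = 4, a5 = 0, a6 = 0.
For the less obvious constraints — constraint 7: a2 - a4 = -1; constraint 8: a1 + a2 = 6; constraint 10: a5 + a1 = 3 — and the others hold by inspection.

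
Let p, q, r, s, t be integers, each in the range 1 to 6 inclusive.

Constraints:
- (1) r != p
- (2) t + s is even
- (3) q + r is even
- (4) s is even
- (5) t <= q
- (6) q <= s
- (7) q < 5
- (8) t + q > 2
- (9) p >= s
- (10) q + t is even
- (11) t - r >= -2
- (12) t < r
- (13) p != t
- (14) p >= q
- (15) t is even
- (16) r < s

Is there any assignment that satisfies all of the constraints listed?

One satisfying assignment is p = 6, q = 2, r = 4, s = 6, t = 2.
For the less obvious constraints — constraint 8: t + q = 4; constraint 11: t - r = -2 — and the others hold by inspection.

Satisfiable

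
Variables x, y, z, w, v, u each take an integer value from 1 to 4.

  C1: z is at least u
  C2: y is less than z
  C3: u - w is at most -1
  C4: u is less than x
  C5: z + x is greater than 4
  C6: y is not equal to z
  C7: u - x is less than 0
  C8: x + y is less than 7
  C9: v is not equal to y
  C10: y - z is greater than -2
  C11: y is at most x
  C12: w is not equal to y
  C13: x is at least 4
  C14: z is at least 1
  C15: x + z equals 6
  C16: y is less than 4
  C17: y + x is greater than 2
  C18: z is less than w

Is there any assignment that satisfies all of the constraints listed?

Satisfiable

Try x = 4, y = 1, z = 2, w = 4, v = 2, u = 1.
Check constraint 3: u - w = -3; constraint 5: z + x = 6. The remaining constraints are straightforward to verify.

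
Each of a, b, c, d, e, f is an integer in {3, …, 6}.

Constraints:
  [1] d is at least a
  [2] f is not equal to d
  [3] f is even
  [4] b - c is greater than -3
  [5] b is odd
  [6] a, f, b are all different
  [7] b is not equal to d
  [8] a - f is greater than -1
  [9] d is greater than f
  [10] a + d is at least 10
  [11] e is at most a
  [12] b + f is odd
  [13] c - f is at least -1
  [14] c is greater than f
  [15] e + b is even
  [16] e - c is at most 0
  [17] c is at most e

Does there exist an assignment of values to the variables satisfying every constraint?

The assignment a = 6, b = 5, c = 5, d = 6, e = 5, f = 4 works:
  constraint 4 holds since b - c = 0.
  constraint 8 holds since a - f = 2.
  constraint 10 holds since a + d = 12.
The rest check out directly.

Satisfiable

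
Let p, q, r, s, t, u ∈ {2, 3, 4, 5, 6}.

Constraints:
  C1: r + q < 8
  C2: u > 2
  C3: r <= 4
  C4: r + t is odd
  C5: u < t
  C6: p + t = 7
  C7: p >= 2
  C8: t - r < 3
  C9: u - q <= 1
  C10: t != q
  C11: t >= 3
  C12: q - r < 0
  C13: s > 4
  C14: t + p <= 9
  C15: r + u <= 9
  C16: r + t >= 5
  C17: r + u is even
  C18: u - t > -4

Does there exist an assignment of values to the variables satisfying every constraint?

Satisfiable

One satisfying assignment is p = 3, q = 2, r = 3, s = 5, t = 4, u = 3.
For the less obvious constraints — constraint 1: r + q = 5; constraint 6: p + t = 7 — and the others hold by inspection.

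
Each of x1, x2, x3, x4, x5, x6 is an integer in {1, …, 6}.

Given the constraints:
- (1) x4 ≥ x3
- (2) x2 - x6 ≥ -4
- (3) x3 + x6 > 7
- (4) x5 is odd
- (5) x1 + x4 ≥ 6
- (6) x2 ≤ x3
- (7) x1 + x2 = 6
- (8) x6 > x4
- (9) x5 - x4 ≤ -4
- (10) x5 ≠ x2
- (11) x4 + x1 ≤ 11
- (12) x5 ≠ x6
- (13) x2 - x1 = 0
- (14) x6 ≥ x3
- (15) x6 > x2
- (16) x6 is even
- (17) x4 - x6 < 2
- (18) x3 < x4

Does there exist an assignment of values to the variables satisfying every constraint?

Setting (x1, x2, x3, x4, x5, x6) = (3, 3, 4, 5, 1, 6) satisfies everything: constraint 2: x2 - x6 = -3; constraint 3: x3 + x6 = 10; constraint 5: x1 + x4 = 8, and the others follow.

Satisfiable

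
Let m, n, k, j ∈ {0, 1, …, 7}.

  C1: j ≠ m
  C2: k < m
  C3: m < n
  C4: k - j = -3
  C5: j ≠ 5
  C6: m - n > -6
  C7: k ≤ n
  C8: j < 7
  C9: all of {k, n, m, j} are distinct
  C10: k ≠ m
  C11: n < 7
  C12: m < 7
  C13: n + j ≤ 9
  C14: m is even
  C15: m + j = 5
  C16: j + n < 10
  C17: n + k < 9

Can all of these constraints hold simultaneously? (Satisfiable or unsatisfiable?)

One satisfying assignment is m = 2, n = 6, k = 0, j = 3.
For the less obvious constraints — constraint 4: k - j = -3; constraint 6: m - n = -4; constraint 13: n + j = 9 — and the others hold by inspection.

Satisfiable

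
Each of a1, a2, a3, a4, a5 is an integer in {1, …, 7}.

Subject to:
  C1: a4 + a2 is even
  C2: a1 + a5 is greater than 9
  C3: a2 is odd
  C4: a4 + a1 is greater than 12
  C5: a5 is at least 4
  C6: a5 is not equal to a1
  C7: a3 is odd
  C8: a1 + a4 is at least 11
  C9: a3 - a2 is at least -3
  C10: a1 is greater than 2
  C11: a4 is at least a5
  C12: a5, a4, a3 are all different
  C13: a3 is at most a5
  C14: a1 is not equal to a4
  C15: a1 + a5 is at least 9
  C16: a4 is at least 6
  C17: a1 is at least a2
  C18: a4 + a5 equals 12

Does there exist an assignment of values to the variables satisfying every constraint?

Satisfiable

Setting (a1, a2, a3, a4, a5) = (6, 3, 3, 7, 5) satisfies everything: constraint 2: a1 + a5 = 11; constraint 4: a4 + a1 = 13, and the others follow.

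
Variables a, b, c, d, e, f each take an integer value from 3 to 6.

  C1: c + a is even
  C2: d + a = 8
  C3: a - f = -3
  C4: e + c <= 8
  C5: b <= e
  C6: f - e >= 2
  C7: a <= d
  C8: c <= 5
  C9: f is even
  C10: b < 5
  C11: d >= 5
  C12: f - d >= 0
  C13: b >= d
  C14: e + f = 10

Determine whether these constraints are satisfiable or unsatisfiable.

Unsatisfiable

From constraints 11 and 13: b ≥ d and d ≥ 5, so b ≥ 5. From constraint 10: b ≤ 4. But 4 < 5, so no value of b works.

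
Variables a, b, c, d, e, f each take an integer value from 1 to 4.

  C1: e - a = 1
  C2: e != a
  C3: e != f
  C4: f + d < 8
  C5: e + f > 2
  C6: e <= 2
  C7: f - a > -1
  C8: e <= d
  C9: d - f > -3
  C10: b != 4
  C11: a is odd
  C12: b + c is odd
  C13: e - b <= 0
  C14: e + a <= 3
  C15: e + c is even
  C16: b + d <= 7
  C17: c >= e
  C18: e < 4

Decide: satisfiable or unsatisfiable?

Setting (a, b, c, d, e, f) = (1, 3, 2, 3, 2, 3) satisfies everything: constraint 1: e - a = 1; constraint 4: f + d = 6; constraint 5: e + f = 5, and the others follow.

Satisfiable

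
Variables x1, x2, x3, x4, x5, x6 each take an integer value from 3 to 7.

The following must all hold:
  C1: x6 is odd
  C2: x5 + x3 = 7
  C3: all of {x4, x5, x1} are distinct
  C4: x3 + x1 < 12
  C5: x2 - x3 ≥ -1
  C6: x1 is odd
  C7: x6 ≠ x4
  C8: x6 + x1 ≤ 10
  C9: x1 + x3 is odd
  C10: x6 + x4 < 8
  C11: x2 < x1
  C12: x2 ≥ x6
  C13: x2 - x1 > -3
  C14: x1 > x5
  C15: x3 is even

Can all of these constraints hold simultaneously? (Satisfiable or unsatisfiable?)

Take x1 = 7, x2 = 5, x3 = 4, x4 = 4, x5 = 3, x6 = 3. Then constraint 2: x5 + x3 = 7; constraint 4: x3 + x1 = 11; constraint 5: x2 - x3 = 1, and every other listed constraint is also met.

Satisfiable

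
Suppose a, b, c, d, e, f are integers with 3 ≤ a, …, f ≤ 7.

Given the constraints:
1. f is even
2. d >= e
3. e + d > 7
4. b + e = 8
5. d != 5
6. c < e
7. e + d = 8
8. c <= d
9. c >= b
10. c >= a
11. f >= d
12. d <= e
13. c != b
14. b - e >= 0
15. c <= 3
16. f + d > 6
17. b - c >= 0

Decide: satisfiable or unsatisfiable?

Constraints 6, 9, and 14 give b ≤ c, c < e, e ≤ b. Chaining: b ≤ c < e ≤ b, which forces b < b — impossible.

Unsatisfiable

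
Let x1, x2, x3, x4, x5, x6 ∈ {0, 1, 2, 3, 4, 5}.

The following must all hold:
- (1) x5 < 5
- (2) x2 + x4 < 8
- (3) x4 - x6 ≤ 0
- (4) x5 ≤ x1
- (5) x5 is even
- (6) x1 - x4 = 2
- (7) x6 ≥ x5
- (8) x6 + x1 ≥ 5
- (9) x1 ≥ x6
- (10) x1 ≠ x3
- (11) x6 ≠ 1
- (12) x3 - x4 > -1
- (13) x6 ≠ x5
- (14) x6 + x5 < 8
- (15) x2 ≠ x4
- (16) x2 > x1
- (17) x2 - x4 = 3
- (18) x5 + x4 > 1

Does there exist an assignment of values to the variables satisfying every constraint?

Try x1 = 4, x2 = 5, x3 = 2, x4 = 2, x5 = 2, x6 = 3.
Check constraint 2: x2 + x4 = 7; constraint 3: x4 - x6 = -1; constraint 6: x1 - x4 = 2. The remaining constraints are straightforward to verify.

Satisfiable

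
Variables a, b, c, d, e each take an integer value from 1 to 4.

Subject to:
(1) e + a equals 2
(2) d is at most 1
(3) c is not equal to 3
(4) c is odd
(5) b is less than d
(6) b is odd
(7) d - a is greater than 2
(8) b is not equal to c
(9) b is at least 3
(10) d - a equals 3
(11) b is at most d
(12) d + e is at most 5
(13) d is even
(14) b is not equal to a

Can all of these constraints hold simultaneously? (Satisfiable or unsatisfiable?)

Unsatisfiable

From constraint 9: b ≥ 3. From constraints 2 and 11: b ≤ d and d ≤ 1, so b ≤ 1. But 1 < 3, so no value of b works.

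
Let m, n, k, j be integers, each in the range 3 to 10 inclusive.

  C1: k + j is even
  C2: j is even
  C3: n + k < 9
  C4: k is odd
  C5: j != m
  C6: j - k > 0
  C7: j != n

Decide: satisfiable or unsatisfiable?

Constraint 4 makes k odd and constraint 2 makes j even, so k + j must be odd. Constraint 1 says k + j is even — contradiction.

Unsatisfiable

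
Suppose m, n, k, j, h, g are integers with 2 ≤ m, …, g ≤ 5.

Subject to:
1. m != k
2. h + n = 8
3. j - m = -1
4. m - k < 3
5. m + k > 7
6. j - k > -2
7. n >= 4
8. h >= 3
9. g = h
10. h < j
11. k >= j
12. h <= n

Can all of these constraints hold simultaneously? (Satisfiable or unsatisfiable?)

The assignment m = 5, n = 5, k = 4, j = 4, h = 3, g = 3 works:
  constraint 2 holds since h + n = 8.
  constraint 3 holds since j - m = -1.
  constraint 4 holds since m - k = 1.
The rest check out directly.

Satisfiable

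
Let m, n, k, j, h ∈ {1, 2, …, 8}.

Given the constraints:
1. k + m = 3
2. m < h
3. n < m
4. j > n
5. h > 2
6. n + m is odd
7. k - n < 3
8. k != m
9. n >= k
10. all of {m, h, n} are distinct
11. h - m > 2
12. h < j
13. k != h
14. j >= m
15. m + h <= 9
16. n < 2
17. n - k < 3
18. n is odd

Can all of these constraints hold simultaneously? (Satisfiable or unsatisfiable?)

Satisfiable

Setting (m, n, k, j, h) = (2, 1, 1, 8, 7) satisfies everything: constraint 1: k + m = 3; constraint 7: k - n = 0; constraint 11: h - m = 5, and the others follow.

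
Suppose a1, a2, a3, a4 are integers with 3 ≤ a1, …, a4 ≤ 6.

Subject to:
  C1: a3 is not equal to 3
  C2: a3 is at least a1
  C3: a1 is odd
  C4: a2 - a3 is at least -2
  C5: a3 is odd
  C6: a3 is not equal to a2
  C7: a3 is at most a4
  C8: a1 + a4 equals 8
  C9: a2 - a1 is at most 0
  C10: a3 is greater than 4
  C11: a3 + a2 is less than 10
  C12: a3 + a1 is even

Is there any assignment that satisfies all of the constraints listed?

Satisfiable

Try a1 = 3, a2 = 3, a3 = 5, a4 = 5.
Check constraint 4: a2 - a3 = -2; constraint 8: a1 + a4 = 8. The remaining constraints are straightforward to verify.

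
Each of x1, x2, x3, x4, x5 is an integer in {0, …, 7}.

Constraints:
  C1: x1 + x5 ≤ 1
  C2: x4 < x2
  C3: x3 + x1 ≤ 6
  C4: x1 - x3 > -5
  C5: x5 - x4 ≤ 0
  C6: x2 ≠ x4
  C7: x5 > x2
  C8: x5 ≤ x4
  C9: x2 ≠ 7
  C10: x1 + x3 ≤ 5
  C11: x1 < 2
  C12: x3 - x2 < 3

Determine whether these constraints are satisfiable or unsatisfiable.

Unsatisfiable

Constraints 2, 5, and 7 give x4 < x2, x2 < x5, x5 ≤ x4. Chaining: x4 < x2 < x5 ≤ x4, which forces x4 < x4 — impossible.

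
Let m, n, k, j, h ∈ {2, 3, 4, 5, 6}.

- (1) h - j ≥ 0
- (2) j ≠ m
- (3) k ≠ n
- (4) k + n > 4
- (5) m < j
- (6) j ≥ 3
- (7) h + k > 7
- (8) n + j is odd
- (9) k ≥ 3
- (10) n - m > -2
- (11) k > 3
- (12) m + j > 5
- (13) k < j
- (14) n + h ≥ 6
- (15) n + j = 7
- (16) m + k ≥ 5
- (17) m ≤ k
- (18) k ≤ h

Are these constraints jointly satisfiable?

One satisfying assignment is m = 2, n = 2, k = 4, j = 5, h = 5.
For the less obvious constraints — constraint 1: h - j = 0; constraint 4: k + n = 6 — and the others hold by inspection.

Satisfiable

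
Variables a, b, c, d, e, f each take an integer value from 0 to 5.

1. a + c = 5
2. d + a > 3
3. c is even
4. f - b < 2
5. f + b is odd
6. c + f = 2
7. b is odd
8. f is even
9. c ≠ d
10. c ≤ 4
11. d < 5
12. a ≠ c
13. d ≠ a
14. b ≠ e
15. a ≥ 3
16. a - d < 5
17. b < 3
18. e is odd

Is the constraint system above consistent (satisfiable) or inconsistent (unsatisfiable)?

Try a = 5, b = 1, c = 0, d = 1, e = 5, f = 2.
Check constraint 1: a + c = 5; constraint 2: d + a = 6. The remaining constraints are straightforward to verify.

Satisfiable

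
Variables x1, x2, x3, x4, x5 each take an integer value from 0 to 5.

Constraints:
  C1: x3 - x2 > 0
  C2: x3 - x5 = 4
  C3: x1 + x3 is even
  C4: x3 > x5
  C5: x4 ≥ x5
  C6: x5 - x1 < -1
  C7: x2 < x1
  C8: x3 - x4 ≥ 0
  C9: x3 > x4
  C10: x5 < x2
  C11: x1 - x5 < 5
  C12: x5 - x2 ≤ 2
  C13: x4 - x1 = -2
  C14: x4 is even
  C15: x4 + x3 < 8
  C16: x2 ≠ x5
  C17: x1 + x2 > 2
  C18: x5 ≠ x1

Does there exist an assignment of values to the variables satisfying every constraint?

Satisfiable

Take x1 = 4, x2 = 1, x3 = 4, x4 = 2, x5 = 0. Then constraint 1: x3 - x2 = 3; constraint 2: x3 - x5 = 4, and every other listed constraint is also met.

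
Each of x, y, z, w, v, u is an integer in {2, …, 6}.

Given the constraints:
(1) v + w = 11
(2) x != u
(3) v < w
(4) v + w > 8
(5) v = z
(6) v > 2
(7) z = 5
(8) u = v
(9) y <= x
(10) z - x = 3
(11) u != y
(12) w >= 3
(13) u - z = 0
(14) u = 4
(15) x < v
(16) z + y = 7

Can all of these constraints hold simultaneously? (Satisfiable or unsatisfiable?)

Constraint 14 fixes u = 4 and constraint 7 fixes z = 5. Constraints 5 and 8 give u = v = z, so u = z. But 4 ≠ 5 — contradiction.

Unsatisfiable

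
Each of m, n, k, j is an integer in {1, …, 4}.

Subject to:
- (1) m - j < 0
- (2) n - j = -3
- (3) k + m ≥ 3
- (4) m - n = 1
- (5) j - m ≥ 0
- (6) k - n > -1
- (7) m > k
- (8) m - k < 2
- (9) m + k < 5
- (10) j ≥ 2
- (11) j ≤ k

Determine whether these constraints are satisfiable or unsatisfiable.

Constraints 5, 7, and 11 give j ≤ k, k < m, m ≤ j. Chaining: j ≤ k < m ≤ j, which forces j < j — impossible.

Unsatisfiable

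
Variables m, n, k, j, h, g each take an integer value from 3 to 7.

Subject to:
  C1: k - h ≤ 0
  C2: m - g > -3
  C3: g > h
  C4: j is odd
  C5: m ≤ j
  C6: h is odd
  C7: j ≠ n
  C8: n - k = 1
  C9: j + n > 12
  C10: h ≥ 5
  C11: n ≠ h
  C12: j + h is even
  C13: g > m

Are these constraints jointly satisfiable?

Setting (m, n, k, j, h, g) = (5, 6, 5, 7, 5, 7) satisfies everything: constraint 1: k - h = 0; constraint 2: m - g = -2, and the others follow.

Satisfiable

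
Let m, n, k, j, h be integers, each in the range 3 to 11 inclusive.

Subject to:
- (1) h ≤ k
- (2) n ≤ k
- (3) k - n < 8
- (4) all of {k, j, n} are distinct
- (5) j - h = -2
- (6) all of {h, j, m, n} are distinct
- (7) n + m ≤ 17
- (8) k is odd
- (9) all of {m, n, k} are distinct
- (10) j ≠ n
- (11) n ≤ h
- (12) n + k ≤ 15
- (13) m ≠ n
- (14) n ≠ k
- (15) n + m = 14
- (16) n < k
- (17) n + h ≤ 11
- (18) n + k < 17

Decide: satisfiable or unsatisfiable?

Satisfiable

Setting (m, n, k, j, h) = (10, 4, 11, 3, 5) satisfies everything: constraint 3: k - n = 7; constraint 5: j - h = -2, and the others follow.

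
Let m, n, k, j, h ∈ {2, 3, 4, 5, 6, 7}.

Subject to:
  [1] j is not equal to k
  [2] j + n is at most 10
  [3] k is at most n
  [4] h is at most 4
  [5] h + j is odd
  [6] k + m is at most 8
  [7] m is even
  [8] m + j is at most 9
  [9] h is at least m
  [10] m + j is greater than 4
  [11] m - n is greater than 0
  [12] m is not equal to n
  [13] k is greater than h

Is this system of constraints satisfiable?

Constraints 3, 9, 11, and 13 give m ≤ h, h < k, k ≤ n, n < m. Chaining: m ≤ h < k ≤ n < m, which forces m < m — impossible.

Unsatisfiable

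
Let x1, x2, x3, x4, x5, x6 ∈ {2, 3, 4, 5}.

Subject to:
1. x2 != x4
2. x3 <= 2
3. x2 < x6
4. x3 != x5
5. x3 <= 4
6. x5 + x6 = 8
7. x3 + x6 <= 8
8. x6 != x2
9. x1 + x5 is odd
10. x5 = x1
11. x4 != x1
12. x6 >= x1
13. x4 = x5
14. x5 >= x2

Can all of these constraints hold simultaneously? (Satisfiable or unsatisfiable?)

From constraints 10 and 13, x4 = x5 = x1, so x4 = x1. But constraint 11 says x4 ≠ x1. Contradiction.

Unsatisfiable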